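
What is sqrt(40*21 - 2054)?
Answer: I*sqrt(1214) ≈ 34.843*I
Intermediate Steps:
sqrt(40*21 - 2054) = sqrt(840 - 2054) = sqrt(-1214) = I*sqrt(1214)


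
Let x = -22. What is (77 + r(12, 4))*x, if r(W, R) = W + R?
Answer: -2046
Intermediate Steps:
r(W, R) = R + W
(77 + r(12, 4))*x = (77 + (4 + 12))*(-22) = (77 + 16)*(-22) = 93*(-22) = -2046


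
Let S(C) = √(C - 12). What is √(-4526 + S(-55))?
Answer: √(-4526 + I*√67) ≈ 0.0608 + 67.276*I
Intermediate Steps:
S(C) = √(-12 + C)
√(-4526 + S(-55)) = √(-4526 + √(-12 - 55)) = √(-4526 + √(-67)) = √(-4526 + I*√67)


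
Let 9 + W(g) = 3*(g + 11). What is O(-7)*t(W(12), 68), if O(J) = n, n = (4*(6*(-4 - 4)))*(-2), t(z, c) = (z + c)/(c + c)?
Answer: 6144/17 ≈ 361.41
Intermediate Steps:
W(g) = 24 + 3*g (W(g) = -9 + 3*(g + 11) = -9 + 3*(11 + g) = -9 + (33 + 3*g) = 24 + 3*g)
t(z, c) = (c + z)/(2*c) (t(z, c) = (c + z)/((2*c)) = (c + z)*(1/(2*c)) = (c + z)/(2*c))
n = 384 (n = (4*(6*(-8)))*(-2) = (4*(-48))*(-2) = -192*(-2) = 384)
O(J) = 384
O(-7)*t(W(12), 68) = 384*((1/2)*(68 + (24 + 3*12))/68) = 384*((1/2)*(1/68)*(68 + (24 + 36))) = 384*((1/2)*(1/68)*(68 + 60)) = 384*((1/2)*(1/68)*128) = 384*(16/17) = 6144/17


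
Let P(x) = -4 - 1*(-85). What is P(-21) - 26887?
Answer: -26806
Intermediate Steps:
P(x) = 81 (P(x) = -4 + 85 = 81)
P(-21) - 26887 = 81 - 26887 = -26806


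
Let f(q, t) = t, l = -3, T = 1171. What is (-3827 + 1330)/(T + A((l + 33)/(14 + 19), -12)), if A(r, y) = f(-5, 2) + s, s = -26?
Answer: -2497/1147 ≈ -2.1770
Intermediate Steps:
A(r, y) = -24 (A(r, y) = 2 - 26 = -24)
(-3827 + 1330)/(T + A((l + 33)/(14 + 19), -12)) = (-3827 + 1330)/(1171 - 24) = -2497/1147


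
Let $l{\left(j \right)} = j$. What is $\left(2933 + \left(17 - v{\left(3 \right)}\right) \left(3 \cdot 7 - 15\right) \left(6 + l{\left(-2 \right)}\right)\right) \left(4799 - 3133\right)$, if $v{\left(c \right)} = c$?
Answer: $5446154$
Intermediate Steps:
$\left(2933 + \left(17 - v{\left(3 \right)}\right) \left(3 \cdot 7 - 15\right) \left(6 + l{\left(-2 \right)}\right)\right) \left(4799 - 3133\right) = \left(2933 + \left(17 - 3\right) \left(3 \cdot 7 - 15\right) \left(6 - 2\right)\right) \left(4799 - 3133\right) = \left(2933 + \left(17 - 3\right) \left(21 - 15\right) 4\right) 1666 = \left(2933 + 14 \cdot 6 \cdot 4\right) 1666 = \left(2933 + 14 \cdot 24\right) 1666 = \left(2933 + 336\right) 1666 = 3269 \cdot 1666 = 5446154$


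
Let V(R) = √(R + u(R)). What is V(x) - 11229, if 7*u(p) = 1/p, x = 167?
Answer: -11229 + 2*√57054214/1169 ≈ -11216.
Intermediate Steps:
u(p) = 1/(7*p)
V(R) = √(R + 1/(7*R))
V(x) - 11229 = √(7/167 + 49*167)/7 - 11229 = √(7*(1/167) + 8183)/7 - 11229 = √(7/167 + 8183)/7 - 11229 = √(1366568/167)/7 - 11229 = (2*√57054214/167)/7 - 11229 = 2*√57054214/1169 - 11229 = -11229 + 2*√57054214/1169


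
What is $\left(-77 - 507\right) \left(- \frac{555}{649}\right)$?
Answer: $\frac{324120}{649} \approx 499.41$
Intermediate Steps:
$\left(-77 - 507\right) \left(- \frac{555}{649}\right) = - 584 \left(\left(-555\right) \frac{1}{649}\right) = \left(-584\right) \left(- \frac{555}{649}\right) = \frac{324120}{649}$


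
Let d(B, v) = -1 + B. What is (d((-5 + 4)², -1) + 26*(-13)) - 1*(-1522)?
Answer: 1184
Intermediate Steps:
(d((-5 + 4)², -1) + 26*(-13)) - 1*(-1522) = ((-1 + (-5 + 4)²) + 26*(-13)) - 1*(-1522) = ((-1 + (-1)²) - 338) + 1522 = ((-1 + 1) - 338) + 1522 = (0 - 338) + 1522 = -338 + 1522 = 1184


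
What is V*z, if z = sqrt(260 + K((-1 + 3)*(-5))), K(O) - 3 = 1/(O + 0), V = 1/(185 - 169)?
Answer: sqrt(26290)/160 ≈ 1.0134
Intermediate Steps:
V = 1/16 ≈ 0.062500
K(O) = 3 + 1/O (K(O) = 3 + 1/(O + 0) = 3 + 1/O)
z = sqrt(26290)/10 (z = sqrt(260 + (3 + 1/((-1 + 3)*(-5)))) = sqrt(260 + (3 + 1/(2*(-5)))) = sqrt(260 + (3 + 1/(-10))) = sqrt(260 + (3 - 1/10)) = sqrt(260 + 29/10) = sqrt(2629/10) = sqrt(26290)/10 ≈ 16.214)
V*z = (sqrt(26290)/10)/16 = sqrt(26290)/160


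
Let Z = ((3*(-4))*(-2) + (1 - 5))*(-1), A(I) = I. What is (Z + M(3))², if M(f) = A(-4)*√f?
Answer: 448 + 160*√3 ≈ 725.13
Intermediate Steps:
M(f) = -4*√f
Z = -20 (Z = (-12*(-2) - 4)*(-1) = (24 - 4)*(-1) = 20*(-1) = -20)
(Z + M(3))² = (-20 - 4*√3)²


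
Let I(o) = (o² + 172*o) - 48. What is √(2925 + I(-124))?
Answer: 5*I*√123 ≈ 55.453*I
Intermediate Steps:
I(o) = -48 + o² + 172*o
√(2925 + I(-124)) = √(2925 + (-48 + (-124)² + 172*(-124))) = √(2925 + (-48 + 15376 - 21328)) = √(2925 - 6000) = √(-3075) = 5*I*√123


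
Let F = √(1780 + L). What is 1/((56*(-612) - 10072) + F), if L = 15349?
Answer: -44344/1966373207 - √17129/1966373207 ≈ -2.2618e-5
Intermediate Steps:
F = √17129 (F = √(1780 + 15349) = √17129 ≈ 130.88)
1/((56*(-612) - 10072) + F) = 1/((56*(-612) - 10072) + √17129) = 1/((-34272 - 10072) + √17129) = 1/(-44344 + √17129)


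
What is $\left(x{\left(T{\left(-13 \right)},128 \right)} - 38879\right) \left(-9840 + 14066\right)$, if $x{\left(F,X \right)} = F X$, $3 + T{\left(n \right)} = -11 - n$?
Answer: $-164843582$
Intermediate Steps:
$T{\left(n \right)} = -14 - n$ ($T{\left(n \right)} = -3 - \left(11 + n\right) = -14 - n$)
$\left(x{\left(T{\left(-13 \right)},128 \right)} - 38879\right) \left(-9840 + 14066\right) = \left(\left(-14 - -13\right) 128 - 38879\right) \left(-9840 + 14066\right) = \left(\left(-14 + 13\right) 128 - 38879\right) 4226 = \left(\left(-1\right) 128 - 38879\right) 4226 = \left(-128 - 38879\right) 4226 = \left(-39007\right) 4226 = -164843582$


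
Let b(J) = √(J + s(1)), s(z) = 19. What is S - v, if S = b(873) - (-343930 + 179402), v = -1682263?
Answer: 1846791 + 2*√223 ≈ 1.8468e+6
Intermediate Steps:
b(J) = √(19 + J) (b(J) = √(J + 19) = √(19 + J))
S = 164528 + 2*√223 (S = √(19 + 873) - (-343930 + 179402) = √892 - 1*(-164528) = 2*√223 + 164528 = 164528 + 2*√223 ≈ 1.6456e+5)
S - v = (164528 + 2*√223) - 1*(-1682263) = (164528 + 2*√223) + 1682263 = 1846791 + 2*√223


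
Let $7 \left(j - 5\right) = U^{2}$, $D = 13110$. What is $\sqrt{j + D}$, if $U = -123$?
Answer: $\frac{\sqrt{748538}}{7} \approx 123.6$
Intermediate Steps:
$j = \frac{15164}{7}$ ($j = 5 + \frac{\left(-123\right)^{2}}{7} = 5 + \frac{1}{7} \cdot 15129 = 5 + \frac{15129}{7} = \frac{15164}{7} \approx 2166.3$)
$\sqrt{j + D} = \sqrt{\frac{15164}{7} + 13110} = \sqrt{\frac{106934}{7}} = \frac{\sqrt{748538}}{7}$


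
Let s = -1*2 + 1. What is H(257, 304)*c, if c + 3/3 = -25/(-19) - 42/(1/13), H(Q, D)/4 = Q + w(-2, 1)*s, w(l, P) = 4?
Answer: -10492416/19 ≈ -5.5223e+5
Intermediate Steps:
s = -1 (s = -2 + 1 = -1)
H(Q, D) = -16 + 4*Q (H(Q, D) = 4*(Q + 4*(-1)) = 4*(Q - 4) = 4*(-4 + Q) = -16 + 4*Q)
c = -10368/19 (c = -1 + (-25/(-19) - 42/(1/13)) = -1 + (-25*(-1/19) - 42/1/13) = -1 + (25/19 - 42*13) = -1 + (25/19 - 546) = -1 - 10349/19 = -10368/19 ≈ -545.68)
H(257, 304)*c = (-16 + 4*257)*(-10368/19) = (-16 + 1028)*(-10368/19) = 1012*(-10368/19) = -10492416/19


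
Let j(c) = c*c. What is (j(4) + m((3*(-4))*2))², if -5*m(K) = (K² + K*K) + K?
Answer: 1098304/25 ≈ 43932.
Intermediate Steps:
j(c) = c²
m(K) = -2*K²/5 - K/5 (m(K) = -((K² + K*K) + K)/5 = -((K² + K²) + K)/5 = -(2*K² + K)/5 = -(K + 2*K²)/5 = -2*K²/5 - K/5)
(j(4) + m((3*(-4))*2))² = (4² - (3*(-4))*2*(1 + 2*((3*(-4))*2))/5)² = (16 - (-12*2)*(1 + 2*(-12*2))/5)² = (16 - ⅕*(-24)*(1 + 2*(-24)))² = (16 - ⅕*(-24)*(1 - 48))² = (16 - ⅕*(-24)*(-47))² = (16 - 1128/5)² = (-1048/5)² = 1098304/25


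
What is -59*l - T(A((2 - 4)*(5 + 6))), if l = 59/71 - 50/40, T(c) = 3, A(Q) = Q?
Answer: 6169/284 ≈ 21.722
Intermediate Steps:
l = -119/284 (l = 59*(1/71) - 50*1/40 = 59/71 - 5/4 = -119/284 ≈ -0.41901)
-59*l - T(A((2 - 4)*(5 + 6))) = -59*(-119/284) - 1*3 = 7021/284 - 3 = 6169/284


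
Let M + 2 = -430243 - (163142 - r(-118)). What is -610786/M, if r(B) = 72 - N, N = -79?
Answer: 305393/296618 ≈ 1.0296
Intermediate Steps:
r(B) = 151 (r(B) = 72 - 1*(-79) = 72 + 79 = 151)
M = -593236 (M = -2 + (-430243 - (163142 - 1*151)) = -2 + (-430243 - (163142 - 151)) = -2 + (-430243 - 1*162991) = -2 + (-430243 - 162991) = -2 - 593234 = -593236)
-610786/M = -610786/(-593236) = -610786*(-1/593236) = 305393/296618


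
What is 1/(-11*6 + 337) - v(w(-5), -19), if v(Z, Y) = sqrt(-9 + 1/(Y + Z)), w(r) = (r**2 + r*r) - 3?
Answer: 1/271 - I*sqrt(1757)/14 ≈ 0.00369 - 2.994*I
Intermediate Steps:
w(r) = -3 + 2*r**2 (w(r) = (r**2 + r**2) - 3 = 2*r**2 - 3 = -3 + 2*r**2)
1/(-11*6 + 337) - v(w(-5), -19) = 1/(-11*6 + 337) - sqrt((1 - 9*(-19) - 9*(-3 + 2*(-5)**2))/(-19 + (-3 + 2*(-5)**2))) = 1/(-66 + 337) - sqrt((1 + 171 - 9*(-3 + 2*25))/(-19 + (-3 + 2*25))) = 1/271 - sqrt((1 + 171 - 9*(-3 + 50))/(-19 + (-3 + 50))) = 1/271 - sqrt((1 + 171 - 9*47)/(-19 + 47)) = 1/271 - sqrt((1 + 171 - 423)/28) = 1/271 - sqrt((1/28)*(-251)) = 1/271 - sqrt(-251/28) = 1/271 - I*sqrt(1757)/14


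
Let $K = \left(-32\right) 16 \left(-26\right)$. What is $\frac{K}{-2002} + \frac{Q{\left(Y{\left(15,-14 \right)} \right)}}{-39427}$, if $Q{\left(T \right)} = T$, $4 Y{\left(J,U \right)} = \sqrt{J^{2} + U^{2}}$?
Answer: $- \frac{512}{77} - \frac{\sqrt{421}}{157708} \approx -6.6495$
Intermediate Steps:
$Y{\left(J,U \right)} = \frac{\sqrt{J^{2} + U^{2}}}{4}$
$K = 13312$ ($K = \left(-512\right) \left(-26\right) = 13312$)
$\frac{K}{-2002} + \frac{Q{\left(Y{\left(15,-14 \right)} \right)}}{-39427} = \frac{13312}{-2002} + \frac{\frac{1}{4} \sqrt{15^{2} + \left(-14\right)^{2}}}{-39427} = 13312 \left(- \frac{1}{2002}\right) + \frac{\sqrt{225 + 196}}{4} \left(- \frac{1}{39427}\right) = - \frac{512}{77} + \frac{\sqrt{421}}{4} \left(- \frac{1}{39427}\right) = - \frac{512}{77} - \frac{\sqrt{421}}{157708}$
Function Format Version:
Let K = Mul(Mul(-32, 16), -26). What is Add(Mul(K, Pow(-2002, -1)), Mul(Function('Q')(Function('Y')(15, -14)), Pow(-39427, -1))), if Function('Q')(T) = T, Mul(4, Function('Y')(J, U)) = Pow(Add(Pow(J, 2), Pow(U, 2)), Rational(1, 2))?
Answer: Add(Rational(-512, 77), Mul(Rational(-1, 157708), Pow(421, Rational(1, 2)))) ≈ -6.6495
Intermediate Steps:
Function('Y')(J, U) = Mul(Rational(1, 4), Pow(Add(Pow(J, 2), Pow(U, 2)), Rational(1, 2)))
K = 13312 (K = Mul(-512, -26) = 13312)
Add(Mul(K, Pow(-2002, -1)), Mul(Function('Q')(Function('Y')(15, -14)), Pow(-39427, -1))) = Add(Mul(13312, Pow(-2002, -1)), Mul(Mul(Rational(1, 4), Pow(Add(Pow(15, 2), Pow(-14, 2)), Rational(1, 2))), Pow(-39427, -1))) = Add(Mul(13312, Rational(-1, 2002)), Mul(Mul(Rational(1, 4), Pow(Add(225, 196), Rational(1, 2))), Rational(-1, 39427))) = Add(Rational(-512, 77), Mul(Mul(Rational(1, 4), Pow(421, Rational(1, 2))), Rational(-1, 39427))) = Add(Rational(-512, 77), Mul(Rational(-1, 157708), Pow(421, Rational(1, 2))))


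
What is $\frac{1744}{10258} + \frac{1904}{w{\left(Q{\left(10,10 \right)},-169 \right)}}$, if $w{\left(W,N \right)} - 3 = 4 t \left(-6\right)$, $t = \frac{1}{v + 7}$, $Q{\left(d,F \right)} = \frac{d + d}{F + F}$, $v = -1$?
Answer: $- \frac{9764744}{5129} \approx -1903.8$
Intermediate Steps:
$Q{\left(d,F \right)} = \frac{d}{F}$ ($Q{\left(d,F \right)} = \frac{2 d}{2 F} = 2 d \frac{1}{2 F} = \frac{d}{F}$)
$t = \frac{1}{6}$ ($t = \frac{1}{-1 + 7} = \frac{1}{6} \approx 0.16667$)
$w{\left(W,N \right)} = -1$ ($w{\left(W,N \right)} = 3 + 4 \cdot \frac{1}{6} \left(-6\right) = 3 + \frac{2}{3} \left(-6\right) = 3 - 4 = -1$)
$\frac{1744}{10258} + \frac{1904}{w{\left(Q{\left(10,10 \right)},-169 \right)}} = \frac{1744}{10258} + \frac{1904}{-1} = 1744 \cdot \frac{1}{10258} + 1904 \left(-1\right) = \frac{872}{5129} - 1904 = - \frac{9764744}{5129}$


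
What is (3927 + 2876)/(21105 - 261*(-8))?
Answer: 6803/23193 ≈ 0.29332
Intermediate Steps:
(3927 + 2876)/(21105 - 261*(-8)) = 6803/(21105 + 2088) = 6803/23193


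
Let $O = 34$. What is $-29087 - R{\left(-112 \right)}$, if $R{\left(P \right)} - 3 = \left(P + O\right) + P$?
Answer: $-28900$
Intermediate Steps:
$R{\left(P \right)} = 37 + 2 P$ ($R{\left(P \right)} = 3 + \left(\left(P + 34\right) + P\right) = 3 + \left(\left(34 + P\right) + P\right) = 3 + \left(34 + 2 P\right) = 37 + 2 P$)
$-29087 - R{\left(-112 \right)} = -29087 - \left(37 + 2 \left(-112\right)\right) = -29087 - \left(37 - 224\right) = -29087 - -187 = -29087 + 187 = -28900$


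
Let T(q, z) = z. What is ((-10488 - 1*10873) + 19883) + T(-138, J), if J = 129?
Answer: -1349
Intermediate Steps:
((-10488 - 1*10873) + 19883) + T(-138, J) = ((-10488 - 1*10873) + 19883) + 129 = ((-10488 - 10873) + 19883) + 129 = (-21361 + 19883) + 129 = -1478 + 129 = -1349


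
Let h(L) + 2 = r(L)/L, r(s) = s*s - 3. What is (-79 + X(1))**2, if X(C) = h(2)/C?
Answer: 25921/4 ≈ 6480.3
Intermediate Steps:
r(s) = -3 + s**2 (r(s) = s**2 - 3 = -3 + s**2)
h(L) = -2 + (-3 + L**2)/L
X(C) = -3/(2*C) (X(C) = (-2 + 2 - 3/2)/C = -3/(2*C))
(-79 + X(1))**2 = (-79 - 3/2/1)**2 = (-79 - 3/2*1)**2 = (-79 - 3/2)**2 = (-161/2)**2 = 25921/4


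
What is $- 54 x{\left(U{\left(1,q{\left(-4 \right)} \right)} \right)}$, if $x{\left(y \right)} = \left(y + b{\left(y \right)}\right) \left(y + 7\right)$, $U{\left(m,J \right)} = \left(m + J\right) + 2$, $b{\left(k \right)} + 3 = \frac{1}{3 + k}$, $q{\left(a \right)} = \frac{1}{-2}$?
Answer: $\frac{3591}{22} \approx 163.23$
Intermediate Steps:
$q{\left(a \right)} = - \frac{1}{2}$
$b{\left(k \right)} = -3 + \frac{1}{3 + k}$
$U{\left(m,J \right)} = 2 + J + m$ ($U{\left(m,J \right)} = \left(J + m\right) + 2 = 2 + J + m$)
$x{\left(y \right)} = \left(7 + y\right) \left(y + \frac{-8 - 3 y}{3 + y}\right)$ ($x{\left(y \right)} = \left(y + \frac{-8 - 3 y}{3 + y}\right) \left(y + 7\right) = \left(y + \frac{-8 - 3 y}{3 + y}\right) \left(7 + y\right) = \left(7 + y\right) \left(y + \frac{-8 - 3 y}{3 + y}\right)$)
$- 54 x{\left(U{\left(1,q{\left(-4 \right)} \right)} \right)} = - 54 \frac{-56 + \left(2 - \frac{1}{2} + 1\right)^{3} - 8 \left(2 - \frac{1}{2} + 1\right) + 7 \left(2 - \frac{1}{2} + 1\right)^{2}}{3 + \left(2 - \frac{1}{2} + 1\right)} = - 54 \frac{-56 + \left(\frac{5}{2}\right)^{3} - 20 + 7 \left(\frac{5}{2}\right)^{2}}{3 + \frac{5}{2}} = - 54 \frac{-56 + \frac{125}{8} - 20 + 7 \cdot \frac{25}{4}}{\frac{11}{2}} = - 54 \frac{2 \left(-56 + \frac{125}{8} - 20 + \frac{175}{4}\right)}{11} = - 54 \cdot \frac{2}{11} \left(- \frac{133}{8}\right) = \left(-54\right) \left(- \frac{133}{44}\right) = \frac{3591}{22}$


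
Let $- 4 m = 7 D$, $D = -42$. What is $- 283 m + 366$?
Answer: $- \frac{40869}{2} \approx -20435.0$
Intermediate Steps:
$m = \frac{147}{2}$ ($m = - \frac{7 \left(-42\right)}{4} = \left(- \frac{1}{4}\right) \left(-294\right) = \frac{147}{2} \approx 73.5$)
$- 283 m + 366 = \left(-283\right) \frac{147}{2} + 366 = - \frac{41601}{2} + 366 = - \frac{40869}{2}$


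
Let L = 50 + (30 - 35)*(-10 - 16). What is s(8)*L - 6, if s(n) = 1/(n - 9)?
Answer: -186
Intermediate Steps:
s(n) = 1/(-9 + n)
L = 180 (L = 50 - 5*(-26) = 50 + 130 = 180)
s(8)*L - 6 = 180/(-9 + 8) - 6 = 180/(-1) - 6 = -1*180 - 6 = -180 - 6 = -186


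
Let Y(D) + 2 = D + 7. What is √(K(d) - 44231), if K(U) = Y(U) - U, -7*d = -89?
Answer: 9*I*√546 ≈ 210.3*I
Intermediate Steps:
d = 89/7 (d = -⅐*(-89) = 89/7 ≈ 12.714)
Y(D) = 5 + D (Y(D) = -2 + (D + 7) = -2 + (7 + D) = 5 + D)
K(U) = 5 (K(U) = (5 + U) - U = 5)
√(K(d) - 44231) = √(5 - 44231) = √(-44226) = 9*I*√546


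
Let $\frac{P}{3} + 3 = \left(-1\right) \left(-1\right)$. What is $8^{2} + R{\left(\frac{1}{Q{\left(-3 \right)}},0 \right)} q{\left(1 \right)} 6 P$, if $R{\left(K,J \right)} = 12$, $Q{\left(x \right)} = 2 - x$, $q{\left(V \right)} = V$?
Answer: $-368$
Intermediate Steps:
$P = -6$ ($P = -9 + 3 \left(\left(-1\right) \left(-1\right)\right) = -9 + 3 \cdot 1 = -9 + 3 = -6$)
$8^{2} + R{\left(\frac{1}{Q{\left(-3 \right)}},0 \right)} q{\left(1 \right)} 6 P = 8^{2} + 12 \cdot 1 \cdot 6 \left(-6\right) = 64 + 12 \cdot 6 \left(-6\right) = 64 + 12 \left(-36\right) = 64 - 432 = -368$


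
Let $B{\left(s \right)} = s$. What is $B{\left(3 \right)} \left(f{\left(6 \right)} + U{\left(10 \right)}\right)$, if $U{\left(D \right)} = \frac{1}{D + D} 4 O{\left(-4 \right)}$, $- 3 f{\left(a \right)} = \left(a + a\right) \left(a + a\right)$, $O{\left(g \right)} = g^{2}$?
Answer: $- \frac{672}{5} \approx -134.4$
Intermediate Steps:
$f{\left(a \right)} = - \frac{4 a^{2}}{3}$ ($f{\left(a \right)} = - \frac{\left(a + a\right) \left(a + a\right)}{3} = - \frac{2 a 2 a}{3} = - \frac{4 a^{2}}{3}$)
$U{\left(D \right)} = \frac{32}{D}$ ($U{\left(D \right)} = \frac{1}{D + D} 4 \left(-4\right)^{2} = \frac{1}{2 D} 4 \cdot 16 = \frac{2}{D} 16 = \frac{32}{D}$)
$B{\left(3 \right)} \left(f{\left(6 \right)} + U{\left(10 \right)}\right) = 3 \left(- \frac{4 \cdot 6^{2}}{3} + \frac{32}{10}\right) = 3 \left(\left(- \frac{4}{3}\right) 36 + 32 \cdot \frac{1}{10}\right) = 3 \left(-48 + \frac{16}{5}\right) = 3 \left(- \frac{224}{5}\right) = - \frac{672}{5}$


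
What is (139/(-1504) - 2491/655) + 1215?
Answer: 1193083291/985120 ≈ 1211.1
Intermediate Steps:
(139/(-1504) - 2491/655) + 1215 = (139*(-1/1504) - 2491*1/655) + 1215 = (-139/1504 - 2491/655) + 1215 = -3837509/985120 + 1215 = 1193083291/985120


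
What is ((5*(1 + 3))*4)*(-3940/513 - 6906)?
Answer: -283737440/513 ≈ -5.5309e+5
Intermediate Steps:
((5*(1 + 3))*4)*(-3940/513 - 6906) = ((5*4)*4)*(-3940*1/513 - 6906) = (20*4)*(-3940/513 - 6906) = 80*(-3546718/513) = -283737440/513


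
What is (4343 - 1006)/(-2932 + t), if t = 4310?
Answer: 3337/1378 ≈ 2.4216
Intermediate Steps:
(4343 - 1006)/(-2932 + t) = (4343 - 1006)/(-2932 + 4310) = 3337/1378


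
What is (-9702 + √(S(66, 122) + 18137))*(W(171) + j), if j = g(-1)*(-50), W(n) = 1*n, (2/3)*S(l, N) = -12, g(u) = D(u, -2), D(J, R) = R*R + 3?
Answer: 1736658 - 179*√18119 ≈ 1.7126e+6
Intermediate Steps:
D(J, R) = 3 + R² (D(J, R) = R² + 3 = 3 + R²)
g(u) = 7 (g(u) = 3 + (-2)² = 3 + 4 = 7)
S(l, N) = -18 (S(l, N) = (3/2)*(-12) = -18)
W(n) = n
j = -350 (j = 7*(-50) = -350)
(-9702 + √(S(66, 122) + 18137))*(W(171) + j) = (-9702 + √(-18 + 18137))*(171 - 350) = (-9702 + √18119)*(-179) = 1736658 - 179*√18119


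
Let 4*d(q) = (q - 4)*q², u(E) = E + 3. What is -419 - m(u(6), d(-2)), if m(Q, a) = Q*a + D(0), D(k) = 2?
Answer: -367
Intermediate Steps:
u(E) = 3 + E
d(q) = q²*(-4 + q)/4 (d(q) = ((q - 4)*q²)/4 = ((-4 + q)*q²)/4 = (q²*(-4 + q))/4 = q²*(-4 + q)/4)
m(Q, a) = 2 + Q*a (m(Q, a) = Q*a + 2 = 2 + Q*a)
-419 - m(u(6), d(-2)) = -419 - (2 + (3 + 6)*((¼)*(-2)²*(-4 - 2))) = -419 - (2 + 9*((¼)*4*(-6))) = -419 - (2 + 9*(-6)) = -419 - (2 - 54) = -419 - 1*(-52) = -419 + 52 = -367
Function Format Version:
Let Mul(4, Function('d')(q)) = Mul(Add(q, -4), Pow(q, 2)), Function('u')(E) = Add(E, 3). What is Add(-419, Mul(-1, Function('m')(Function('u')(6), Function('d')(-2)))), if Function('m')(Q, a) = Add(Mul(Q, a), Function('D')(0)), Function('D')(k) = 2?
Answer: -367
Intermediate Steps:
Function('u')(E) = Add(3, E)
Function('d')(q) = Mul(Rational(1, 4), Pow(q, 2), Add(-4, q)) (Function('d')(q) = Mul(Rational(1, 4), Mul(Add(q, -4), Pow(q, 2))) = Mul(Rational(1, 4), Mul(Add(-4, q), Pow(q, 2))) = Mul(Rational(1, 4), Mul(Pow(q, 2), Add(-4, q))) = Mul(Rational(1, 4), Pow(q, 2), Add(-4, q)))
Function('m')(Q, a) = Add(2, Mul(Q, a)) (Function('m')(Q, a) = Add(Mul(Q, a), 2) = Add(2, Mul(Q, a)))
Add(-419, Mul(-1, Function('m')(Function('u')(6), Function('d')(-2)))) = Add(-419, Mul(-1, Add(2, Mul(Add(3, 6), Mul(Rational(1, 4), Pow(-2, 2), Add(-4, -2)))))) = Add(-419, Mul(-1, Add(2, Mul(9, Mul(Rational(1, 4), 4, -6))))) = Add(-419, Mul(-1, Add(2, Mul(9, -6)))) = Add(-419, Mul(-1, Add(2, -54))) = Add(-419, Mul(-1, -52)) = Add(-419, 52) = -367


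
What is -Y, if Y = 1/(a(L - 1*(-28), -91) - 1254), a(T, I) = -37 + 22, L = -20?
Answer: 1/1269 ≈ 0.00078802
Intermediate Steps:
a(T, I) = -15
Y = -1/1269 (Y = 1/(-15 - 1254) = 1/(-1269) = -1/1269 ≈ -0.00078802)
-Y = -1*(-1/1269) = 1/1269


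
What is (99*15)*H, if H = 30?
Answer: 44550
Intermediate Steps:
(99*15)*H = (99*15)*30 = 1485*30 = 44550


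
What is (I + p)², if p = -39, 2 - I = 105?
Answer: 20164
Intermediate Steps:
I = -103 (I = 2 - 1*105 = 2 - 105 = -103)
(I + p)² = (-103 - 39)² = (-142)² = 20164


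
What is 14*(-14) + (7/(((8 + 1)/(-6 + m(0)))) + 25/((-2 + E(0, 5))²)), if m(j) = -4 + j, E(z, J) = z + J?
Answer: -201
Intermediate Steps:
E(z, J) = J + z
14*(-14) + (7/(((8 + 1)/(-6 + m(0)))) + 25/((-2 + E(0, 5))²)) = 14*(-14) + (7/(((8 + 1)/(-6 + (-4 + 0)))) + 25/((-2 + (5 + 0))²)) = -196 + (7/((9/(-6 - 4))) + 25/((-2 + 5)²)) = -196 + (7/((9/(-10))) + 25/(3²)) = -196 + (7/((9*(-⅒))) + 25/9) = -196 + (7/(-9/10) + 25*(⅑)) = -196 + (7*(-10/9) + 25/9) = -196 + (-70/9 + 25/9) = -196 - 5 = -201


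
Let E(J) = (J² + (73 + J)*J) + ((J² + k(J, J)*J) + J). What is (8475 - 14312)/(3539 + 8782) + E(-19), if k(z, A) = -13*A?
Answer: -61807973/12321 ≈ -5016.5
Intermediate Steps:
E(J) = J - 11*J² + J*(73 + J) (E(J) = (J² + (73 + J)*J) + ((J² + (-13*J)*J) + J) = (J² + J*(73 + J)) + ((J² - 13*J²) + J) = (J² + J*(73 + J)) + (-12*J² + J) = (J² + J*(73 + J)) + (J - 12*J²) = J - 11*J² + J*(73 + J))
(8475 - 14312)/(3539 + 8782) + E(-19) = (8475 - 14312)/(3539 + 8782) + 2*(-19)*(37 - 5*(-19)) = -5837/12321 + 2*(-19)*(37 + 95) = -5837*1/12321 + 2*(-19)*132 = -5837/12321 - 5016 = -61807973/12321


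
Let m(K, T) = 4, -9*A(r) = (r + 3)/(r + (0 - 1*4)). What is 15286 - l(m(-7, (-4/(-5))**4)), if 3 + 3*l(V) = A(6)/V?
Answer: 366889/24 ≈ 15287.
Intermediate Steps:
A(r) = -(3 + r)/(9*(-4 + r)) (A(r) = -(r + 3)/(9*(r + (0 - 1*4))) = -(3 + r)/(9*(r + (0 - 4))) = -(3 + r)/(9*(r - 4)) = -(3 + r)/(9*(-4 + r)))
l(V) = -1 - 1/(6*V) (l(V) = -1 + (((-3 - 1*6)/(9*(-4 + 6)))/V)/3 = -1 + (((1/9)*(-3 - 6)/2)/V)/3 = -1 + (((1/9)*(1/2)*(-9))/V)/3 = -1 + (-1/(2*V))/3 = -1 - 1/(6*V))
15286 - l(m(-7, (-4/(-5))**4)) = 15286 - (-1/6 - 1*4)/4 = 15286 - (-1/6 - 4)/4 = 15286 - (-25)/(4*6) = 15286 - 1*(-25/24) = 15286 + 25/24 = 366889/24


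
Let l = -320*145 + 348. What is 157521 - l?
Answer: 203573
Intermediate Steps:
l = -46052 (l = -46400 + 348 = -46052)
157521 - l = 157521 - 1*(-46052) = 157521 + 46052 = 203573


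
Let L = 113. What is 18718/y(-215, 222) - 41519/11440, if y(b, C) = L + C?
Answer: 40045011/766480 ≈ 52.245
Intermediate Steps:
y(b, C) = 113 + C
18718/y(-215, 222) - 41519/11440 = 18718/(113 + 222) - 41519/11440 = 18718/335 - 41519*1/11440 = 18718*(1/335) - 41519/11440 = 18718/335 - 41519/11440 = 40045011/766480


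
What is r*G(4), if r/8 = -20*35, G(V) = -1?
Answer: 5600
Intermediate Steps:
r = -5600 (r = 8*(-20*35) = 8*(-700) = -5600)
r*G(4) = -5600*(-1) = 5600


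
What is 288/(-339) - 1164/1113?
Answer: -79460/41923 ≈ -1.8954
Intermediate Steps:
288/(-339) - 1164/1113 = 288*(-1/339) - 1164*1/1113 = -96/113 - 388/371 = -79460/41923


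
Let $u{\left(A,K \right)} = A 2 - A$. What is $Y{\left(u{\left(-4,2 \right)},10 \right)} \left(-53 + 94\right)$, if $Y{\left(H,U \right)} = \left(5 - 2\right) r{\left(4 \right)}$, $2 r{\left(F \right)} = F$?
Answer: $246$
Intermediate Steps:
$r{\left(F \right)} = \frac{F}{2}$
$u{\left(A,K \right)} = A$ ($u{\left(A,K \right)} = 2 A - A = A$)
$Y{\left(H,U \right)} = 6$ ($Y{\left(H,U \right)} = \left(5 - 2\right) \frac{1}{2} \cdot 4 = 3 \cdot 2 = 6$)
$Y{\left(u{\left(-4,2 \right)},10 \right)} \left(-53 + 94\right) = 6 \left(-53 + 94\right) = 6 \cdot 41 = 246$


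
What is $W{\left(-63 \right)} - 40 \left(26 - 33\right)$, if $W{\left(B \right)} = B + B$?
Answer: $154$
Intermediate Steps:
$W{\left(B \right)} = 2 B$
$W{\left(-63 \right)} - 40 \left(26 - 33\right) = 2 \left(-63\right) - 40 \left(26 - 33\right) = -126 - -280 = -126 + 280 = 154$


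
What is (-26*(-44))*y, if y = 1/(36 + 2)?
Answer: 572/19 ≈ 30.105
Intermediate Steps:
y = 1/38 ≈ 0.026316
(-26*(-44))*y = -26*(-44)*(1/38) = 1144*(1/38) = 572/19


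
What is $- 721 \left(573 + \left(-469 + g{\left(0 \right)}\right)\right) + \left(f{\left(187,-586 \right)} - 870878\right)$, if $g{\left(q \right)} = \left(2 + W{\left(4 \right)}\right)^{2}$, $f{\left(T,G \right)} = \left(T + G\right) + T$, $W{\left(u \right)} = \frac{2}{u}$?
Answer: $- \frac{3802321}{4} \approx -9.5058 \cdot 10^{5}$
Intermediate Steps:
$f{\left(T,G \right)} = G + 2 T$ ($f{\left(T,G \right)} = \left(G + T\right) + T = G + 2 T$)
$g{\left(q \right)} = \frac{25}{4}$ ($g{\left(q \right)} = \left(2 + \frac{2}{4}\right)^{2} = \left(2 + 2 \cdot \frac{1}{4}\right)^{2} = \left(2 + \frac{1}{2}\right)^{2} = \left(\frac{5}{2}\right)^{2} = \frac{25}{4}$)
$- 721 \left(573 + \left(-469 + g{\left(0 \right)}\right)\right) + \left(f{\left(187,-586 \right)} - 870878\right) = - 721 \left(573 + \left(-469 + \frac{25}{4}\right)\right) + \left(\left(-586 + 2 \cdot 187\right) - 870878\right) = - 721 \left(573 - \frac{1851}{4}\right) + \left(\left(-586 + 374\right) - 870878\right) = \left(-721\right) \frac{441}{4} - 871090 = - \frac{317961}{4} - 871090 = - \frac{3802321}{4}$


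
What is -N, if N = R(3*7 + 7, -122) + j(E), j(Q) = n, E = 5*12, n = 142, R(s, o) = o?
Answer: -20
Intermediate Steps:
E = 60
j(Q) = 142
N = 20 (N = -122 + 142 = 20)
-N = -1*20 = -20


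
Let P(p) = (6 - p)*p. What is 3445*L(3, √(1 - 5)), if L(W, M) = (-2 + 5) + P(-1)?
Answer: -13780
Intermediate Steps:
P(p) = p*(6 - p)
L(W, M) = -4 (L(W, M) = (-2 + 5) - (6 - 1*(-1)) = 3 - (6 + 1) = 3 - 1*7 = 3 - 7 = -4)
3445*L(3, √(1 - 5)) = 3445*(-4) = -13780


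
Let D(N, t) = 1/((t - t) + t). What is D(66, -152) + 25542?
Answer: 3882383/152 ≈ 25542.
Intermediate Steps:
D(N, t) = 1/t (D(N, t) = 1/(0 + t) = 1/t)
D(66, -152) + 25542 = 1/(-152) + 25542 = -1/152 + 25542 = 3882383/152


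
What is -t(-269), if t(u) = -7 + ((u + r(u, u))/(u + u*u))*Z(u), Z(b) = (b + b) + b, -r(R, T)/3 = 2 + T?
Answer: 868/67 ≈ 12.955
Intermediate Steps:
r(R, T) = -6 - 3*T (r(R, T) = -3*(2 + T) = -6 - 3*T)
Z(b) = 3*b (Z(b) = 2*b + b = 3*b)
t(u) = -7 + 3*u*(-6 - 2*u)/(u + u²) (t(u) = -7 + ((u + (-6 - 3*u))/(u + u*u))*(3*u) = -7 + ((-6 - 2*u)/(u + u²))*(3*u) = -7 + 3*u*(-6 - 2*u)/(u + u²))
-t(-269) = -(-25 - 13*(-269))/(1 - 269) = -(-25 + 3497)/(-268) = -(-1)*3472/268 = -1*(-868/67) = 868/67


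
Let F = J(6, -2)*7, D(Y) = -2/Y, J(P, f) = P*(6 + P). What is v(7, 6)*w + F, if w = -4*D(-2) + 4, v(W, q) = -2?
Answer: 504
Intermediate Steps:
w = 0 (w = -(-8)/(-2) + 4 = -(-8)*(-1)/2 + 4 = -4*1 + 4 = -4 + 4 = 0)
F = 504 (F = (6*(6 + 6))*7 = (6*12)*7 = 72*7 = 504)
v(7, 6)*w + F = -2*0 + 504 = 0 + 504 = 504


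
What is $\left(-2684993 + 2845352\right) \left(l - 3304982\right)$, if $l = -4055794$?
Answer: $-1180366678584$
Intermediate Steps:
$\left(-2684993 + 2845352\right) \left(l - 3304982\right) = \left(-2684993 + 2845352\right) \left(-4055794 - 3304982\right) = 160359 \left(-7360776\right) = -1180366678584$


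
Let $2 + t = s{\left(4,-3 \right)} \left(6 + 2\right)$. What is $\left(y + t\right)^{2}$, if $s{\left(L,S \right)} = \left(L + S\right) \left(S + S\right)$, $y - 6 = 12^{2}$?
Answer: $10000$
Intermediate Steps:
$y = 150$ ($y = 6 + 12^{2} = 6 + 144 = 150$)
$s{\left(L,S \right)} = 2 S \left(L + S\right)$ ($s{\left(L,S \right)} = \left(L + S\right) 2 S = 2 S \left(L + S\right)$)
$t = -50$ ($t = -2 + 2 \left(-3\right) \left(4 - 3\right) \left(6 + 2\right) = -2 + 2 \left(-3\right) 1 \cdot 8 = -2 - 48 = -50$)
$\left(y + t\right)^{2} = \left(150 - 50\right)^{2} = 100^{2} = 10000$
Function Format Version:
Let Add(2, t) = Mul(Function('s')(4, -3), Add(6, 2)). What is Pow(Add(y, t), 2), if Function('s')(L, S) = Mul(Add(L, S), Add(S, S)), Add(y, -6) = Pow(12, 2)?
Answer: 10000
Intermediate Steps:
y = 150 (y = Add(6, Pow(12, 2)) = Add(6, 144) = 150)
Function('s')(L, S) = Mul(2, S, Add(L, S)) (Function('s')(L, S) = Mul(Add(L, S), Mul(2, S)) = Mul(2, S, Add(L, S)))
t = -50 (t = Add(-2, Mul(Mul(2, -3, Add(4, -3)), Add(6, 2))) = Add(-2, Mul(Mul(2, -3, 1), 8)) = Add(-2, Mul(-6, 8)) = Add(-2, -48) = -50)
Pow(Add(y, t), 2) = Pow(Add(150, -50), 2) = Pow(100, 2) = 10000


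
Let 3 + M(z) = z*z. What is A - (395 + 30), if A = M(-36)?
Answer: 868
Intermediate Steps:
M(z) = -3 + z² (M(z) = -3 + z*z = -3 + z²)
A = 1293 (A = -3 + (-36)² = -3 + 1296 = 1293)
A - (395 + 30) = 1293 - (395 + 30) = 1293 - 1*425 = 1293 - 425 = 868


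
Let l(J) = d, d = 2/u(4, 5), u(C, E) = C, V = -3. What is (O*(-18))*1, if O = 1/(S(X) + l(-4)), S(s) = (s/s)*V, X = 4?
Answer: 36/5 ≈ 7.2000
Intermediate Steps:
S(s) = -3 (S(s) = (s/s)*(-3) = 1*(-3) = -3)
d = ½ (d = 2/4 = 2*(¼) = ½ ≈ 0.50000)
l(J) = ½
O = -⅖ (O = 1/(-3 + ½) = 1/(-5/2) = -⅖ ≈ -0.40000)
(O*(-18))*1 = -⅖*(-18)*1 = (36/5)*1 = 36/5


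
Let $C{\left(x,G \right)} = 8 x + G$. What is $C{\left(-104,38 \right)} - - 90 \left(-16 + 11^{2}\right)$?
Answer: $8656$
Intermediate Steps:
$C{\left(x,G \right)} = G + 8 x$
$C{\left(-104,38 \right)} - - 90 \left(-16 + 11^{2}\right) = \left(38 + 8 \left(-104\right)\right) - - 90 \left(-16 + 11^{2}\right) = \left(38 - 832\right) - - 90 \left(-16 + 121\right) = -794 - \left(-90\right) 105 = -794 - -9450 = -794 + 9450 = 8656$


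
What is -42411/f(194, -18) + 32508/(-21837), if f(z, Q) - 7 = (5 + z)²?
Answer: -737901957/288306632 ≈ -2.5594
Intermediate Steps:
f(z, Q) = 7 + (5 + z)²
-42411/f(194, -18) + 32508/(-21837) = -42411/(7 + (5 + 194)²) + 32508/(-21837) = -42411/(7 + 199²) + 32508*(-1/21837) = -42411/(7 + 39601) - 10836/7279 = -42411/39608 - 10836/7279 = -737901957/288306632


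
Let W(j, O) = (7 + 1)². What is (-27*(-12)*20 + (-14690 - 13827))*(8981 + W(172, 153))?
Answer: -199324665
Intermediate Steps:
W(j, O) = 64 (W(j, O) = 8² = 64)
(-27*(-12)*20 + (-14690 - 13827))*(8981 + W(172, 153)) = (-27*(-12)*20 + (-14690 - 13827))*(8981 + 64) = (324*20 - 28517)*9045 = (6480 - 28517)*9045 = -22037*9045 = -199324665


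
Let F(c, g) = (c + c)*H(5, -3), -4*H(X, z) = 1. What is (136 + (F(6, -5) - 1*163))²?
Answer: 900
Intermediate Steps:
H(X, z) = -¼ (H(X, z) = -¼*1 = -¼)
F(c, g) = -c/2 (F(c, g) = (c + c)*(-¼) = (2*c)*(-¼) = -c/2)
(136 + (F(6, -5) - 1*163))² = (136 + (-½*6 - 1*163))² = (136 + (-3 - 163))² = (136 - 166)² = (-30)² = 900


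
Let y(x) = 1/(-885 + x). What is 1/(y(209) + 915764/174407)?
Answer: 117899132/618882057 ≈ 0.19050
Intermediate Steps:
1/(y(209) + 915764/174407) = 1/(1/(-885 + 209) + 915764/174407) = 1/(1/(-676) + 915764*(1/174407)) = 1/(-1/676 + 915764/174407) = 1/(618882057/117899132) = 117899132/618882057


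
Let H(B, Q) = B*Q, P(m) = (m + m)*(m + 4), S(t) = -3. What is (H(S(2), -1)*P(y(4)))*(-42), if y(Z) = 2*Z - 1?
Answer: -19404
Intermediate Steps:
y(Z) = -1 + 2*Z
P(m) = 2*m*(4 + m) (P(m) = (2*m)*(4 + m) = 2*m*(4 + m))
(H(S(2), -1)*P(y(4)))*(-42) = ((-3*(-1))*(2*(-1 + 2*4)*(4 + (-1 + 2*4))))*(-42) = (3*(2*(-1 + 8)*(4 + (-1 + 8))))*(-42) = (3*(2*7*(4 + 7)))*(-42) = (3*(2*7*11))*(-42) = (3*154)*(-42) = 462*(-42) = -19404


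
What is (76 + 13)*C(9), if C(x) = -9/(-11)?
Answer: 801/11 ≈ 72.818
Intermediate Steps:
C(x) = 9/11 (C(x) = -9*(-1/11) = 9/11)
(76 + 13)*C(9) = (76 + 13)*(9/11) = 89*(9/11) = 801/11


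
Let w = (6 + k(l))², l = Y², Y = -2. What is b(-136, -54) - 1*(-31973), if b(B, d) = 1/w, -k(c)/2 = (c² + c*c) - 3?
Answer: 86454993/2704 ≈ 31973.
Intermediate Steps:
l = 4 (l = (-2)² = 4)
k(c) = 6 - 4*c² (k(c) = -2*((c² + c*c) - 3) = -2*((c² + c²) - 3) = -2*(2*c² - 3) = -2*(-3 + 2*c²) = 6 - 4*c²)
w = 2704 (w = (6 + (6 - 4*4²))² = (6 + (6 - 4*16))² = (6 + (6 - 64))² = (6 - 58)² = (-52)² = 2704)
b(B, d) = 1/2704
b(-136, -54) - 1*(-31973) = 1/2704 - 1*(-31973) = 1/2704 + 31973 = 86454993/2704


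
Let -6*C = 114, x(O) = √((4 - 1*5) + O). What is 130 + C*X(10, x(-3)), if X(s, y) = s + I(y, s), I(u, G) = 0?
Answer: -60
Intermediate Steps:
x(O) = √(-1 + O) (x(O) = √((4 - 5) + O) = √(-1 + O))
C = -19 (C = -⅙*114 = -19)
X(s, y) = s (X(s, y) = s + 0 = s)
130 + C*X(10, x(-3)) = 130 - 19*10 = 130 - 190 = -60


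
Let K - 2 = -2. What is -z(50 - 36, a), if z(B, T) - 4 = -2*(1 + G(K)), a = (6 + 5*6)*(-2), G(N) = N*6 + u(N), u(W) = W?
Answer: -2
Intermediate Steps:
K = 0 (K = 2 - 2 = 0)
G(N) = 7*N (G(N) = N*6 + N = 6*N + N = 7*N)
a = -72 (a = (6 + 30)*(-2) = 36*(-2) = -72)
z(B, T) = 2 (z(B, T) = 4 - 2*(1 + 7*0) = 4 - 2*(1 + 0) = 4 - 2*1 = 4 - 2 = 2)
-z(50 - 36, a) = -1*2 = -2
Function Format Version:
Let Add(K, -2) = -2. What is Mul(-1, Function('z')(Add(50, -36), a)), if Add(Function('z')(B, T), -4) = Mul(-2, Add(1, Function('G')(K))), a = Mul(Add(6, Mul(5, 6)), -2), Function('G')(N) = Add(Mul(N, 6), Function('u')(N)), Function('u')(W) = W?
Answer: -2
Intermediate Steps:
K = 0 (K = Add(2, -2) = 0)
Function('G')(N) = Mul(7, N) (Function('G')(N) = Add(Mul(N, 6), N) = Add(Mul(6, N), N) = Mul(7, N))
a = -72 (a = Mul(Add(6, 30), -2) = Mul(36, -2) = -72)
Function('z')(B, T) = 2 (Function('z')(B, T) = Add(4, Mul(-2, Add(1, Mul(7, 0)))) = Add(4, Mul(-2, Add(1, 0))) = Add(4, Mul(-2, 1)) = Add(4, -2) = 2)
Mul(-1, Function('z')(Add(50, -36), a)) = Mul(-1, 2) = -2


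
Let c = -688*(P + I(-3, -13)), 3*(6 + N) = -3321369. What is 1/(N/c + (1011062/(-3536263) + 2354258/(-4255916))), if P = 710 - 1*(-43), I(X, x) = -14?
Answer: 1912980265936762064/2560429264167318765 ≈ 0.74713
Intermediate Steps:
N = -1107129 (N = -6 + (⅓)*(-3321369) = -6 - 1107123 = -1107129)
P = 753 (P = 710 + 43 = 753)
c = -508432 (c = -688*(753 - 14) = -688*739 = -508432)
1/(N/c + (1011062/(-3536263) + 2354258/(-4255916))) = 1/(-1107129/(-508432) + (1011062/(-3536263) + 2354258/(-4255916))) = 1/(-1107129*(-1/508432) + (1011062*(-1/3536263) + 2354258*(-1/4255916))) = 1/(1107129/508432 + (-1011062/3536263 - 1177129/2127958)) = 1/(1107129/508432 - 6314135200323/7525019140954) = 1/(2560429264167318765/1912980265936762064) = 1912980265936762064/2560429264167318765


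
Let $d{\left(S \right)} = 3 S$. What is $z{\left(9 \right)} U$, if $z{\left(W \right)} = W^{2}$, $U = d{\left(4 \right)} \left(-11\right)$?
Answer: $-10692$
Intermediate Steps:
$U = -132$ ($U = 3 \cdot 4 \left(-11\right) = 12 \left(-11\right) = -132$)
$z{\left(9 \right)} U = 9^{2} \left(-132\right) = 81 \left(-132\right) = -10692$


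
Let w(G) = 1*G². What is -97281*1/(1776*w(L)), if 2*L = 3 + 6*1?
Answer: -1201/444 ≈ -2.7050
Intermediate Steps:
L = 9/2 (L = (3 + 6*1)/2 = (3 + 6)/2 = (½)*9 = 9/2 ≈ 4.5000)
w(G) = G²
-97281*1/(1776*w(L)) = -97281/(1776*(9/2)²) = -97281/(1776*(81/4)) = -97281/35964 = -97281*1/35964 = -1201/444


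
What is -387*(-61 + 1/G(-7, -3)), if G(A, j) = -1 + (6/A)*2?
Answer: 451242/19 ≈ 23750.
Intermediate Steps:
G(A, j) = -1 + 12/A
-387*(-61 + 1/G(-7, -3)) = -387*(-61 + 1/((12 - 1*(-7))/(-7))) = -387*(-61 + 1/(-(12 + 7)/7)) = -387*(-61 + 1/(-⅐*19)) = -387*(-61 + 1/(-19/7)) = -387*(-61 - 7/19) = -387*(-1166/19) = 451242/19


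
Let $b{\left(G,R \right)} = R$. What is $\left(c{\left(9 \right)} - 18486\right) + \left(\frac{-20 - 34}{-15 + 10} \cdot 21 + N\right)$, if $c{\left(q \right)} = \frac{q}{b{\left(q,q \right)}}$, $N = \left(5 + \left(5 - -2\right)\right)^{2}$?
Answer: $- \frac{90571}{5} \approx -18114.0$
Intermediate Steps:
$N = 144$ ($N = \left(5 + \left(5 + 2\right)\right)^{2} = \left(5 + 7\right)^{2} = 12^{2} = 144$)
$c{\left(q \right)} = 1$ ($c{\left(q \right)} = \frac{q}{q} = 1$)
$\left(c{\left(9 \right)} - 18486\right) + \left(\frac{-20 - 34}{-15 + 10} \cdot 21 + N\right) = \left(1 - 18486\right) + \left(\frac{-20 - 34}{-15 + 10} \cdot 21 + 144\right) = -18485 + \left(- \frac{54}{-5} \cdot 21 + 144\right) = -18485 + \left(\left(-54\right) \left(- \frac{1}{5}\right) 21 + 144\right) = -18485 + \left(\frac{54}{5} \cdot 21 + 144\right) = -18485 + \left(\frac{1134}{5} + 144\right) = -18485 + \frac{1854}{5} = - \frac{90571}{5}$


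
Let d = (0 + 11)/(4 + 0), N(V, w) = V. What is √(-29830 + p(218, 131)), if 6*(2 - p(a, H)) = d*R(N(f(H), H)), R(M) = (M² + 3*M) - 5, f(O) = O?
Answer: I*√5453466/12 ≈ 194.61*I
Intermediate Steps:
R(M) = -5 + M² + 3*M
d = 11/4 ≈ 2.7500
p(a, H) = 103/24 - 11*H/8 - 11*H²/24 (p(a, H) = 2 - 11*(-5 + H² + 3*H)/24 = 2 - (-55/4 + 11*H²/4 + 33*H/4)/6 = 2 + (55/24 - 11*H/8 - 11*H²/24) = 103/24 - 11*H/8 - 11*H²/24)
√(-29830 + p(218, 131)) = √(-29830 + (103/24 - 11/8*131 - 11/24*131²)) = √(-29830 + (103/24 - 1441/8 - 11/24*17161)) = √(-29830 + (103/24 - 1441/8 - 188771/24)) = √(-29830 - 192991/24) = √(-908911/24) = I*√5453466/12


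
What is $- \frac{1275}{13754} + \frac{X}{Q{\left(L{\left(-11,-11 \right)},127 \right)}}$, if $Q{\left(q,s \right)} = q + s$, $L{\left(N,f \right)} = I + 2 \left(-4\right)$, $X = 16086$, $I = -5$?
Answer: $\frac{36850249}{261326} \approx 141.01$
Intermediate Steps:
$L{\left(N,f \right)} = -13$ ($L{\left(N,f \right)} = -5 + 2 \left(-4\right) = -5 - 8 = -13$)
$- \frac{1275}{13754} + \frac{X}{Q{\left(L{\left(-11,-11 \right)},127 \right)}} = - \frac{1275}{13754} + \frac{16086}{-13 + 127} = \left(-1275\right) \frac{1}{13754} + \frac{16086}{114} = - \frac{1275}{13754} + 16086 \cdot \frac{1}{114} = - \frac{1275}{13754} + \frac{2681}{19} = \frac{36850249}{261326}$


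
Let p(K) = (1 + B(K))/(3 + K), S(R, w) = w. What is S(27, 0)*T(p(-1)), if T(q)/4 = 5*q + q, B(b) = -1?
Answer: 0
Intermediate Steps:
p(K) = 0 (p(K) = (1 - 1)/(3 + K) = 0/(3 + K) = 0)
T(q) = 24*q (T(q) = 4*(5*q + q) = 4*(6*q) = 24*q)
S(27, 0)*T(p(-1)) = 0*(24*0) = 0*0 = 0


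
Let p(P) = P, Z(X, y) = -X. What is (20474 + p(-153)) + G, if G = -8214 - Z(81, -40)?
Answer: 12188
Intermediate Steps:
G = -8133 (G = -8214 - (-1)*81 = -8214 - 1*(-81) = -8214 + 81 = -8133)
(20474 + p(-153)) + G = (20474 - 153) - 8133 = 20321 - 8133 = 12188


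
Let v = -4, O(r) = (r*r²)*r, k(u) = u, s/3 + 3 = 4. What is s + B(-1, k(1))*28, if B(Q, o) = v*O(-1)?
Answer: -109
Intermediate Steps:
s = 3 (s = -9 + 3*4 = -9 + 12 = 3)
O(r) = r⁴ (O(r) = r³*r = r⁴)
B(Q, o) = -4 (B(Q, o) = -4*(-1)⁴ = -4*1 = -4)
s + B(-1, k(1))*28 = 3 - 4*28 = 3 - 112 = -109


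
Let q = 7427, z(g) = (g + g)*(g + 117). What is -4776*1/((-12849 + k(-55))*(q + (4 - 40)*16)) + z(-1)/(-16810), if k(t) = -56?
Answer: 2059190452/148620832555 ≈ 0.013855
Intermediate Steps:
z(g) = 2*g*(117 + g) (z(g) = (2*g)*(117 + g) = 2*g*(117 + g))
-4776*1/((-12849 + k(-55))*(q + (4 - 40)*16)) + z(-1)/(-16810) = -4776*1/((-12849 - 56)*(7427 + (4 - 40)*16)) + (2*(-1)*(117 - 1))/(-16810) = -4776*(-1/(12905*(7427 - 36*16))) + (2*(-1)*116)*(-1/16810) = -4776*(-1/(12905*(7427 - 576))) - 232*(-1/16810) = -4776/(6851*(-12905)) + 116/8405 = -4776/(-88412155) + 116/8405 = -4776*(-1/88412155) + 116/8405 = 4776/88412155 + 116/8405 = 2059190452/148620832555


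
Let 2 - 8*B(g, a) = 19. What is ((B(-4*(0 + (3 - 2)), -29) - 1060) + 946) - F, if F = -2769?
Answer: 21223/8 ≈ 2652.9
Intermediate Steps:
B(g, a) = -17/8 (B(g, a) = 1/4 - 1/8*19 = 1/4 - 19/8 = -17/8)
((B(-4*(0 + (3 - 2)), -29) - 1060) + 946) - F = ((-17/8 - 1060) + 946) - 1*(-2769) = (-8497/8 + 946) + 2769 = -929/8 + 2769 = 21223/8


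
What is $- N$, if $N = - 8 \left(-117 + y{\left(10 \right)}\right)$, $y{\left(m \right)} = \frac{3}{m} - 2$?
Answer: $- \frac{4748}{5} \approx -949.6$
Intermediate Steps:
$y{\left(m \right)} = -2 + \frac{3}{m}$
$N = \frac{4748}{5}$ ($N = - 8 \left(-117 - \left(2 - \frac{3}{10}\right)\right) = - 8 \left(-117 + \left(-2 + 3 \cdot \frac{1}{10}\right)\right) = - 8 \left(-117 + \left(-2 + \frac{3}{10}\right)\right) = - 8 \left(-117 - \frac{17}{10}\right) = \left(-8\right) \left(- \frac{1187}{10}\right) = \frac{4748}{5} \approx 949.6$)
$- N = \left(-1\right) \frac{4748}{5} = - \frac{4748}{5}$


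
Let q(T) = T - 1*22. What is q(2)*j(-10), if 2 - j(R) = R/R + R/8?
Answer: -45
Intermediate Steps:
j(R) = 1 - R/8 (j(R) = 2 - (R/R + R/8) = 2 - (1 + R*(⅛)) = 2 - (1 + R/8) = 2 + (-1 - R/8) = 1 - R/8)
q(T) = -22 + T (q(T) = T - 22 = -22 + T)
q(2)*j(-10) = (-22 + 2)*(1 - ⅛*(-10)) = -20*(1 + 5/4) = -20*9/4 = -45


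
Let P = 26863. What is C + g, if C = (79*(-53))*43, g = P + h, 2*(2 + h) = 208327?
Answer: -98033/2 ≈ -49017.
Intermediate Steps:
h = 208323/2 (h = -2 + (1/2)*208327 = -2 + 208327/2 = 208323/2 ≈ 1.0416e+5)
g = 262049/2 (g = 26863 + 208323/2 = 262049/2 ≈ 1.3102e+5)
C = -180041 (C = -4187*43 = -180041)
C + g = -180041 + 262049/2 = -98033/2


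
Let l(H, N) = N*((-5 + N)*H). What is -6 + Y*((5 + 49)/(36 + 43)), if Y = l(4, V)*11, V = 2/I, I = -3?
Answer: 8502/79 ≈ 107.62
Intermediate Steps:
V = -⅔ (V = 2/(-3) = 2*(-⅓) = -⅔ ≈ -0.66667)
l(H, N) = H*N*(-5 + N) (l(H, N) = N*(H*(-5 + N)) = H*N*(-5 + N))
Y = 1496/9 (Y = (4*(-⅔)*(-5 - ⅔))*11 = (4*(-⅔)*(-17/3))*11 = (136/9)*11 = 1496/9 ≈ 166.22)
-6 + Y*((5 + 49)/(36 + 43)) = -6 + 1496*((5 + 49)/(36 + 43))/9 = -6 + 1496*(54/79)/9 = -6 + 1496*(54*(1/79))/9 = -6 + (1496/9)*(54/79) = -6 + 8976/79 = 8502/79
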